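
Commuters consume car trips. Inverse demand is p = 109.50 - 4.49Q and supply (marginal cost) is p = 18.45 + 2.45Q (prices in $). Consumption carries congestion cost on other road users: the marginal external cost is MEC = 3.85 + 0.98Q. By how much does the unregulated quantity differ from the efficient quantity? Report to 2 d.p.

Market equilibrium (private): 18.45 + 2.45Q = 109.50 - 4.49Q → Q_m = 13.1196.
Social marginal benefit = demand − MEC = 105.65 - 5.47Q.
Set SMB = MC: 105.65 - 5.47Q = 18.45 + 2.45Q → Q* = 11.0101.
Gap = |13.1196 − 11.0101| = 2.1095.

2.11 units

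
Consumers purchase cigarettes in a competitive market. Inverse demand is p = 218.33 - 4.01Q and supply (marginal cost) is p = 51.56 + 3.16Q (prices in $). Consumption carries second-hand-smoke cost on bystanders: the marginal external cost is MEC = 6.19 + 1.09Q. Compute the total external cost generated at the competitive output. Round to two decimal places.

$438.82

Market equilibrium (private): 51.56 + 3.16Q = 218.33 - 4.01Q → Q_m = 23.2594.
Total external cost = ∫₀^{Q_m} (6.19 + 1.09Q) dQ = 6.19×23.2594 + ½×1.09×23.2594² = 438.8205.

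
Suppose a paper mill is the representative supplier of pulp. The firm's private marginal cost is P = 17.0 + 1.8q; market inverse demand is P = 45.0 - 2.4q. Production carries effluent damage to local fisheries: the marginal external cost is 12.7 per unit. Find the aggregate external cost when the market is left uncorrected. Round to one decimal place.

84.7

Market equilibrium (private): 17.0 + 1.8q = 45.0 - 2.4q → q_m = 6.6667.
Total external cost = MEC × q_m = 12.7 × 6.6667 = 84.6671.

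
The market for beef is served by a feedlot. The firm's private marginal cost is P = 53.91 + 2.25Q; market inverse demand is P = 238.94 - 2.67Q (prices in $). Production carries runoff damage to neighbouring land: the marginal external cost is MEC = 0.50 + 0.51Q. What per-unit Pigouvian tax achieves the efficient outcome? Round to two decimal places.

tax = $17.83 per unit

Social marginal cost = private MC + MEC = 54.41 + 2.76Q.
Set SMC = demand: 54.41 + 2.76Q = 238.94 - 2.67Q → Q* = 33.9834.
The Pigouvian tax equals MEC at Q*: 0.50 + 0.51×33.9834 = 17.8315.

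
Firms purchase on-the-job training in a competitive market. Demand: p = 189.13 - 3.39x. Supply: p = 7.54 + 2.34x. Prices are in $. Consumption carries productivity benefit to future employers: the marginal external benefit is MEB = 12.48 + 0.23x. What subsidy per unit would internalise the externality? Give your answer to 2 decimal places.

subsidy = $20.60 per unit

Social marginal benefit = demand + MEB = 201.61 - 3.16x.
Set SMB = MC: 201.61 - 3.16x = 7.54 + 2.34x → x* = 35.2855.
The Pigouvian subsidy equals MEB at x*: 12.48 + 0.23×35.2855 = 20.5957.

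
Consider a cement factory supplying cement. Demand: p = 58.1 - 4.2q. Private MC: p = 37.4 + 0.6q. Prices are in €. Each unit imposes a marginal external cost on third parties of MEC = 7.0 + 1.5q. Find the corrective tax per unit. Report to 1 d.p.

Social marginal cost = private MC + MEC = 44.4 + 2.1q.
Set SMC = demand: 44.4 + 2.1q = 58.1 - 4.2q → q* = 2.1746.
The Pigouvian tax equals MEC at q*: 7.0 + 1.5×2.1746 = 10.2619.

tax = €10.3 per unit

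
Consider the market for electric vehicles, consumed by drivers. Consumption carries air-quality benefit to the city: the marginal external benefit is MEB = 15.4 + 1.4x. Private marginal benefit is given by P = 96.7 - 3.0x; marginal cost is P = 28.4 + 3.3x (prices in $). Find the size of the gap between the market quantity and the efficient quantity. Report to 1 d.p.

6.2 units

Market equilibrium (private): 28.4 + 3.3x = 96.7 - 3.0x → x_m = 10.8413.
Social marginal benefit = demand + MEB = 112.1 - 1.6x.
Set SMB = MC: 112.1 - 1.6x = 28.4 + 3.3x → x* = 17.0816.
Gap = |10.8413 − 17.0816| = 6.2403.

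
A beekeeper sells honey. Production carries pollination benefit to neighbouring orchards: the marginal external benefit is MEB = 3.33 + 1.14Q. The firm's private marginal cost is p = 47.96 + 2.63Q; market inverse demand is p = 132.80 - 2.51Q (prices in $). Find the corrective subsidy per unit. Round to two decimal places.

subsidy = $28.46 per unit

Social marginal cost = private MC − MEB = 44.63 + 1.49Q.
Set SMC = demand: 44.63 + 1.49Q = 132.80 - 2.51Q → Q* = 22.0425.
The Pigouvian subsidy equals MEB at Q*: 3.33 + 1.14×22.0425 = 28.4585.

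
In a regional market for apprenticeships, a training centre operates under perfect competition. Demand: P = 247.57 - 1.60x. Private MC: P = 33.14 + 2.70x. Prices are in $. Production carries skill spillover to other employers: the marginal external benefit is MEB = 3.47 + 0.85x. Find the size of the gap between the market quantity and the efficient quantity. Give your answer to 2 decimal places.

13.29 units

Market equilibrium (private): 33.14 + 2.70x = 247.57 - 1.60x → x_m = 49.8674.
Social marginal cost = private MC − MEB = 29.67 + 1.85x.
Set SMC = demand: 29.67 + 1.85x = 247.57 - 1.60x → x* = 63.1594.
Gap = |49.8674 − 63.1594| = 13.2920.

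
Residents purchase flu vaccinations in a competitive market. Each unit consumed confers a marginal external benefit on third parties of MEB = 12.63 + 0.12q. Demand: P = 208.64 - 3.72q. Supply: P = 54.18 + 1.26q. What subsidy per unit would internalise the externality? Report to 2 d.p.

subsidy = 16.76 per unit

Social marginal benefit = demand + MEB = 221.27 - 3.60q.
Set SMB = MC: 221.27 - 3.60q = 54.18 + 1.26q → q* = 34.3807.
The Pigouvian subsidy equals MEB at q*: 12.63 + 0.12×34.3807 = 16.7557.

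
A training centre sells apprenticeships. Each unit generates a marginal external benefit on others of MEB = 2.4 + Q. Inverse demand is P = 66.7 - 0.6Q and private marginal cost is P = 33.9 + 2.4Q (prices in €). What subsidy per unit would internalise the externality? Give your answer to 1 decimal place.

subsidy = €20.0 per unit

Social marginal cost = private MC − MEB = 31.5 + 1.4Q.
Set SMC = demand: 31.5 + 1.4Q = 66.7 - 0.6Q → Q* = 17.6000.
The Pigouvian subsidy equals MEB at Q*: 2.4 + 1.0×17.6000 = 20.0000.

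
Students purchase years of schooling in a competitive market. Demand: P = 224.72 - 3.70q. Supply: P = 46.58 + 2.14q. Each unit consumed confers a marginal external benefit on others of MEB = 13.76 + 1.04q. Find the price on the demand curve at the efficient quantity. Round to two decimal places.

Social marginal benefit = demand + MEB = 238.48 - 2.66q.
Set SMB = MC: 238.48 - 2.66q = 46.58 + 2.14q → q* = 39.9792.
Consumer price on the demand curve at q*: 224.72 − 3.70×39.9792 = 76.7970.

P = 76.80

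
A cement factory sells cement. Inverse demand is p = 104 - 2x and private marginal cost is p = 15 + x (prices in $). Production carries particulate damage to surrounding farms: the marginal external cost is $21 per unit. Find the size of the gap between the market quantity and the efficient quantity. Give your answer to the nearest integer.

7 units

Market equilibrium (private): 15 + x = 104 - 2x → x_m = 29.6667.
Social marginal cost = private MC + MEC = 36 + x.
Set SMC = demand: 36 + x = 104 - 2x → x* = 22.6667.
Gap = |29.6667 − 22.6667| = 7.0000.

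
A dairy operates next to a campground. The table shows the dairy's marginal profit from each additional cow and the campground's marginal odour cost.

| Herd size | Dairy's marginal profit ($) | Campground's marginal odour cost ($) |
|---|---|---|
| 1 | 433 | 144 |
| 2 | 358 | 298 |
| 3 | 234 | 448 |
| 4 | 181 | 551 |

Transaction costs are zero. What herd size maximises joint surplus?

Bargaining reaches the level where marginal profit last exceeds marginal odour cost.
That holds through level 2 (358 ≥ 298) but not at 3 (234 < 448).

2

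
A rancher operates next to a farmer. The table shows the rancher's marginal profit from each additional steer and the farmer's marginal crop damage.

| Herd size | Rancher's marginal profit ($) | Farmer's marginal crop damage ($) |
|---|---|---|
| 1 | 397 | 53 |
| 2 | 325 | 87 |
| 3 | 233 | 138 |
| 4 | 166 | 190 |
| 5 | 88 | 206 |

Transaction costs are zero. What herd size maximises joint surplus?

Bargaining reaches the level where marginal profit last exceeds marginal crop damage.
That holds through level 3 (233 ≥ 138) but not at 4 (166 < 190).

3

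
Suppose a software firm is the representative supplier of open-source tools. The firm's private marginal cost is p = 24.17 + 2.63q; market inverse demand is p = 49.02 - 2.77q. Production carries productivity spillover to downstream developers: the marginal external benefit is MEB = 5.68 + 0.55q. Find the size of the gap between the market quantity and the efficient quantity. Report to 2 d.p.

1.69 units

Market equilibrium (private): 24.17 + 2.63q = 49.02 - 2.77q → q_m = 4.6019.
Social marginal cost = private MC − MEB = 18.49 + 2.08q.
Set SMC = demand: 18.49 + 2.08q = 49.02 - 2.77q → q* = 6.2948.
Gap = |4.6019 − 6.2948| = 1.6929.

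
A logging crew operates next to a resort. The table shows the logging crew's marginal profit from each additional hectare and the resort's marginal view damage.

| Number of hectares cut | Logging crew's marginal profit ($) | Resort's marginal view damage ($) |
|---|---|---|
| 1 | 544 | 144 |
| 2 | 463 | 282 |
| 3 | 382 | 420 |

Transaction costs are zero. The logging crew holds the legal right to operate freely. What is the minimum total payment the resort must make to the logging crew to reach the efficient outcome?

$382

Left alone the logging crew would choose level 3 (marginal profit stays positive).
Efficient level: k* = 2 (marginal profit ≥ marginal view damage through 2).
The resort must at least cover the logging crew's forgone profit from cutting 3→2: 382 = 382.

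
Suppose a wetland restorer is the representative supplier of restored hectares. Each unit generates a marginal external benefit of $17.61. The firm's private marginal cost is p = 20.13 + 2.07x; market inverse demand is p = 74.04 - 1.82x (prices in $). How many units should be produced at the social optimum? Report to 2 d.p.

x* = 18.39

Social marginal cost = private MC − MEB = 2.52 + 2.07x.
Set SMC = demand: 2.52 + 2.07x = 74.04 - 1.82x → x* = 18.3856.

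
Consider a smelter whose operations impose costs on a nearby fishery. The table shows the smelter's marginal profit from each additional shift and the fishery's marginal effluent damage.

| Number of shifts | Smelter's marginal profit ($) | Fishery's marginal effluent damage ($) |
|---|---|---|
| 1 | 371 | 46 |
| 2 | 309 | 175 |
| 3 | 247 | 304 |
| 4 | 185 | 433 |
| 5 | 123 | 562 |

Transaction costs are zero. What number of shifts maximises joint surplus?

2

Bargaining reaches the level where marginal profit last exceeds marginal effluent damage.
That holds through level 2 (309 ≥ 175) but not at 3 (247 < 304).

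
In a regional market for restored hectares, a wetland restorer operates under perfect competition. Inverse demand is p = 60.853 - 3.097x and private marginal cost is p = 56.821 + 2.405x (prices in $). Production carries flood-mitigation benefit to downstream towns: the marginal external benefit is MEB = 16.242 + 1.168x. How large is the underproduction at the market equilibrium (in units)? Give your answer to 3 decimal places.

Market equilibrium (private): 56.821 + 2.405x = 60.853 - 3.097x → x_m = 0.7328.
Social marginal cost = private MC − MEB = 40.579 + 1.237x.
Set SMC = demand: 40.579 + 1.237x = 60.853 - 3.097x → x* = 4.6779.
Gap = |0.7328 − 4.6779| = 3.9451.

3.945 units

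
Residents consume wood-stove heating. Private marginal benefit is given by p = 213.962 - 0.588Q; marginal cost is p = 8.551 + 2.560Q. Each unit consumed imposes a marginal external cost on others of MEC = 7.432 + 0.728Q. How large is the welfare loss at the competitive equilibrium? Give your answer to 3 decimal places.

DWL = 389.299

Market equilibrium (private): 8.551 + 2.560Q = 213.962 - 0.588Q → Q_m = 65.2513.
Social marginal benefit = demand − MEC = 206.530 - 1.316Q.
Set SMB = MC: 206.530 - 1.316Q = 8.551 + 2.560Q → Q* = 51.0782.
The welfare-loss triangle has base |Q_m − Q*| and height MEC(Q_m) (the vertical gap between SMB and MC is zero at Q* and MEC at Q_m).
DWL = ½ × 14.1731 × 54.9349 = 389.2989.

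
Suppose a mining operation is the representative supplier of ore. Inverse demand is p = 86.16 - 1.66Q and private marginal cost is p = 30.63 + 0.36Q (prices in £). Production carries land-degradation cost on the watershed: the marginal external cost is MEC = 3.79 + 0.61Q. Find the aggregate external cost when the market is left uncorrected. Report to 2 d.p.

£334.68

Market equilibrium (private): 30.63 + 0.36Q = 86.16 - 1.66Q → Q_m = 27.4901.
Total external cost = ∫₀^{Q_m} (3.79 + 0.61Q) dQ = 3.79×27.4901 + ½×0.61×27.4901² = 334.6777.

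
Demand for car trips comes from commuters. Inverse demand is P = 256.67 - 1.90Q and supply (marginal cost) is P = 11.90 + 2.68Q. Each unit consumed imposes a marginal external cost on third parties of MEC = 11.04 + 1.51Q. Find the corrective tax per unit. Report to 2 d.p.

tax = 68.99 per unit

Social marginal benefit = demand − MEC = 245.63 - 3.41Q.
Set SMB = MC: 245.63 - 3.41Q = 11.90 + 2.68Q → Q* = 38.3793.
The Pigouvian tax equals MEC at Q*: 11.04 + 1.51×38.3793 = 68.9927.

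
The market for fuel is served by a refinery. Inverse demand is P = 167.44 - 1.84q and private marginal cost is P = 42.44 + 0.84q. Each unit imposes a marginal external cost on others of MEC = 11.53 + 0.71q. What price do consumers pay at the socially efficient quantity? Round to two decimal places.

P = 105.85

Social marginal cost = private MC + MEC = 53.97 + 1.55q.
Set SMC = demand: 53.97 + 1.55q = 167.44 - 1.84q → q* = 33.4720.
Consumer price on the demand curve at q*: 167.44 − 1.84×33.4720 = 105.8515.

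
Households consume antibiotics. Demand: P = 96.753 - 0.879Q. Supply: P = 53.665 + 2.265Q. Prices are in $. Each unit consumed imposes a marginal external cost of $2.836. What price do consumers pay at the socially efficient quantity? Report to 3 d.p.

P = $85.499

Social marginal benefit = demand − MEC = 93.917 - 0.879Q.
Set SMB = MC: 93.917 - 0.879Q = 53.665 + 2.265Q → Q* = 12.8028.
Consumer price on the demand curve at Q*: 96.753 − 0.879×12.8028 = 85.4993.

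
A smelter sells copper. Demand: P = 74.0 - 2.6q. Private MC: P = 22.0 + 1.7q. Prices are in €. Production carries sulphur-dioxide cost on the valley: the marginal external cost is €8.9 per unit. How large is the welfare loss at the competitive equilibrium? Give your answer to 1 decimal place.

Market equilibrium (private): 22.0 + 1.7q = 74.0 - 2.6q → q_m = 12.0930.
Social marginal cost = private MC + MEC = 30.9 + 1.7q.
Set SMC = demand: 30.9 + 1.7q = 74.0 - 2.6q → q* = 10.0233.
Height of the DWL triangle at q_m is SMC(q_m) − demand(q_m) = MEC(q_m) = 8.9000.
DWL = ½ × 2.0697 × 8.9000 = 9.2102.

DWL = €9.2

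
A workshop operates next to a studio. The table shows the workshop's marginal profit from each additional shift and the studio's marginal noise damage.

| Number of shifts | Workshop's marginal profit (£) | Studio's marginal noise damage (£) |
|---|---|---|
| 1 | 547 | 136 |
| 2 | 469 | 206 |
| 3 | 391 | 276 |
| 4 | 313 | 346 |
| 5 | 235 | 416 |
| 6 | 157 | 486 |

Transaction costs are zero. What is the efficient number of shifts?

3

Bargaining reaches the level where marginal profit last exceeds marginal noise damage.
That holds through level 3 (391 ≥ 276) but not at 4 (313 < 346).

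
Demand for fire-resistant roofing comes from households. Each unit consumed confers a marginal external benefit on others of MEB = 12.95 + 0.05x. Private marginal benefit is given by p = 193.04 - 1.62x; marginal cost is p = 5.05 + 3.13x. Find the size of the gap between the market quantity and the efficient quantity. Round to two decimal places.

3.18 units

Market equilibrium (private): 5.05 + 3.13x = 193.04 - 1.62x → x_m = 39.5768.
Social marginal benefit = demand + MEB = 205.99 - 1.57x.
Set SMB = MC: 205.99 - 1.57x = 5.05 + 3.13x → x* = 42.7532.
Gap = |39.5768 − 42.7532| = 3.1764.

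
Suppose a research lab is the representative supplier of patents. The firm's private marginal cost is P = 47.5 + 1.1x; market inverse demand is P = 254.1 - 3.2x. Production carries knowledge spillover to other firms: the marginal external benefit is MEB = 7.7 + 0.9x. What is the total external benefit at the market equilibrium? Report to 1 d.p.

1408.8

Market equilibrium (private): 47.5 + 1.1x = 254.1 - 3.2x → x_m = 48.0465.
Total external benefit = ∫₀^{x_m} (7.7 + 0.9x) dx = 7.7×48.0465 + ½×0.9×48.0465² = 1408.7678.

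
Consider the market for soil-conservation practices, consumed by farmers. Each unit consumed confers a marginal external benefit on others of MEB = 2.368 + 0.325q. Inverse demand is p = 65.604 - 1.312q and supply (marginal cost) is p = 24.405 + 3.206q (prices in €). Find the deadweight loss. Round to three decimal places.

DWL = €3.390

Market equilibrium (private): 24.405 + 3.206q = 65.604 - 1.312q → q_m = 9.1189.
Social marginal benefit = demand + MEB = 67.972 - 0.987q.
Set SMB = MC: 67.972 - 0.987q = 24.405 + 3.206q → q* = 10.3904.
The loss is the area between SMB and MC from q* to q_m; with linear curves that's a triangle of height MEB(q_m).
DWL = ½ × 1.2715 × 5.3316 = 3.3896.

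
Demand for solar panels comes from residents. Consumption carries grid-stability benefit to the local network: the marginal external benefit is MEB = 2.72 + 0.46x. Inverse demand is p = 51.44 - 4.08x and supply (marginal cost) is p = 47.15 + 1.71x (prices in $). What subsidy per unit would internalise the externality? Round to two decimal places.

subsidy = $3.32 per unit

Social marginal benefit = demand + MEB = 54.16 - 3.62x.
Set SMB = MC: 54.16 - 3.62x = 47.15 + 1.71x → x* = 1.3152.
The Pigouvian subsidy equals MEB at x*: 2.72 + 0.46×1.3152 = 3.3250.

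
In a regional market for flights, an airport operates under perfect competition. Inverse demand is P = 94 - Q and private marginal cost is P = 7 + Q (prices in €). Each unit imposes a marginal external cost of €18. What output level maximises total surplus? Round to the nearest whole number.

Q* = 35

Social marginal cost = private MC + MEC = 25 + Q.
Set SMC = demand: 25 + Q = 94 - Q → Q* = 34.5000.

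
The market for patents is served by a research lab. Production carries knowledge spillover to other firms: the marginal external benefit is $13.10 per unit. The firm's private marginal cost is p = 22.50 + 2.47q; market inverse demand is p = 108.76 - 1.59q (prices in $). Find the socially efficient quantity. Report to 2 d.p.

q* = 24.47

Social marginal cost = private MC − MEB = 9.40 + 2.47q.
Set SMC = demand: 9.40 + 2.47q = 108.76 - 1.59q → q* = 24.4729.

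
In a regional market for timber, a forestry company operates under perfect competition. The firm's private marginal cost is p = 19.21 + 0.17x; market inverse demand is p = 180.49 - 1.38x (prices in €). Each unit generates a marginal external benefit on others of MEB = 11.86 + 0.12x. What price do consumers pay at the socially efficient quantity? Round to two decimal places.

Social marginal cost = private MC − MEB = 7.35 + 0.05x.
Set SMC = demand: 7.35 + 0.05x = 180.49 - 1.38x → x* = 121.0769.
Consumer price on the demand curve at x*: 180.49 − 1.38×121.0769 = 13.4039.

P = €13.40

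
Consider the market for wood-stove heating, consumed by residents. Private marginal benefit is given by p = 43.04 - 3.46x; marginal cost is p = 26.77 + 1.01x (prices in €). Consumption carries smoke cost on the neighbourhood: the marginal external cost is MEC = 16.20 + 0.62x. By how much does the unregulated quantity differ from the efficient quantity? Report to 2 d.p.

Market equilibrium (private): 26.77 + 1.01x = 43.04 - 3.46x → x_m = 3.6398.
Social marginal benefit = demand − MEC = 26.84 - 4.08x.
Set SMB = MC: 26.84 - 4.08x = 26.77 + 1.01x → x* = 0.0138.
Gap = |3.6398 − 0.0138| = 3.6260.

3.63 units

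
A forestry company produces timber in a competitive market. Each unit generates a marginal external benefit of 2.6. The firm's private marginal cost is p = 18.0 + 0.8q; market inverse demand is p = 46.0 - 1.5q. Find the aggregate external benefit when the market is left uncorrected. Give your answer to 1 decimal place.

31.7

Market equilibrium (private): 18.0 + 0.8q = 46.0 - 1.5q → q_m = 12.1739.
Total external benefit = MEB × q_m = 2.6 × 12.1739 = 31.6521.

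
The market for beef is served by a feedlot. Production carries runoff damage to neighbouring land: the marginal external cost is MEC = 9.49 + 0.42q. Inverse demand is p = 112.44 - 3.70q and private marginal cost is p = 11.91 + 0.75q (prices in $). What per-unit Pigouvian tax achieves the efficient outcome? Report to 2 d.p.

tax = $17.34 per unit

Social marginal cost = private MC + MEC = 21.40 + 1.17q.
Set SMC = demand: 21.40 + 1.17q = 112.44 - 3.70q → q* = 18.6940.
The Pigouvian tax equals MEC at q*: 9.49 + 0.42×18.6940 = 17.3415.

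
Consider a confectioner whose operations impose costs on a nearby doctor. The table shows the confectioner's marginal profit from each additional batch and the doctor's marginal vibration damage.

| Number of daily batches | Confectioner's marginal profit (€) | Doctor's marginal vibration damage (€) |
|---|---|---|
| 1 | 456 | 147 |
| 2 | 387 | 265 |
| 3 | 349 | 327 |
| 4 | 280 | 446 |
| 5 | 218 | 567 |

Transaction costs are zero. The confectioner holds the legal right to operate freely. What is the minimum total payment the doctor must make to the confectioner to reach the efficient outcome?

Left alone the confectioner would choose level 5 (marginal profit stays positive).
Efficient level: k* = 3 (marginal profit ≥ marginal vibration damage through 3).
The doctor must at least cover the confectioner's forgone profit from cutting 5→3: 280 + 218 = 498.

€498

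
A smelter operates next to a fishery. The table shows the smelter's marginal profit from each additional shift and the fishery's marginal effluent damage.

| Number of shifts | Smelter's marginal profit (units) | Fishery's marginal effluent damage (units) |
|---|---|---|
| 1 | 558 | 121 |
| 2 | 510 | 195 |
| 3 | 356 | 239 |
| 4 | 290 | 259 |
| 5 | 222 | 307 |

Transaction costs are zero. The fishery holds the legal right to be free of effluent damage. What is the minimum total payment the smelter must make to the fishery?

814

Efficient level: marginal profit ≥ marginal effluent damage through level 4, so k* = 4.
With the fishery holding the right, the smelter must at least compensate total damage at k*: 121 + 195 + 239 + 259 = 814.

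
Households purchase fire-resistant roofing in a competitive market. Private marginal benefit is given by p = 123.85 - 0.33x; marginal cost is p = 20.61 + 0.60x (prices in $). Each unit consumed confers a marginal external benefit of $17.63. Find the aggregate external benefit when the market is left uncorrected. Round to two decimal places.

$1957.12

Market equilibrium (private): 20.61 + 0.60x = 123.85 - 0.33x → x_m = 111.0108.
Total external benefit = MEB × x_m = 17.63 × 111.0108 = 1957.1204.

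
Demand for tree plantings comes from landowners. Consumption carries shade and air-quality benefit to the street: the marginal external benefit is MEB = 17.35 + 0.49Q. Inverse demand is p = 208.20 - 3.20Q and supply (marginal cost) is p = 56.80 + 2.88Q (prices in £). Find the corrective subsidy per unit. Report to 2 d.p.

Social marginal benefit = demand + MEB = 225.55 - 2.71Q.
Set SMB = MC: 225.55 - 2.71Q = 56.80 + 2.88Q → Q* = 30.1878.
The Pigouvian subsidy equals MEB at Q*: 17.35 + 0.49×30.1878 = 32.1420.

subsidy = £32.14 per unit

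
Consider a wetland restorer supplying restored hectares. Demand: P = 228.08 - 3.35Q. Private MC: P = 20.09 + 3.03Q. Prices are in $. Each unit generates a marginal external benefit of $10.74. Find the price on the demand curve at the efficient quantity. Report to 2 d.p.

P = $113.23

Social marginal cost = private MC − MEB = 9.35 + 3.03Q.
Set SMC = demand: 9.35 + 3.03Q = 228.08 - 3.35Q → Q* = 34.2837.
Consumer price on the demand curve at Q*: 228.08 − 3.35×34.2837 = 113.2296.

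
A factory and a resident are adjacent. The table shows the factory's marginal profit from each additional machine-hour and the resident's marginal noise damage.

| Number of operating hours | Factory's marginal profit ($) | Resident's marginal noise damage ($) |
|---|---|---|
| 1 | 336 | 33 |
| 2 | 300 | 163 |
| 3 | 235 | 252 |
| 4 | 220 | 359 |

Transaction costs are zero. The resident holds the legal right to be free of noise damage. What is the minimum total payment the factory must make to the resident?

$196

Efficient level: marginal profit ≥ marginal noise damage through level 2, so k* = 2.
With the resident holding the right, the factory must at least compensate total damage at k*: 33 + 163 = 196.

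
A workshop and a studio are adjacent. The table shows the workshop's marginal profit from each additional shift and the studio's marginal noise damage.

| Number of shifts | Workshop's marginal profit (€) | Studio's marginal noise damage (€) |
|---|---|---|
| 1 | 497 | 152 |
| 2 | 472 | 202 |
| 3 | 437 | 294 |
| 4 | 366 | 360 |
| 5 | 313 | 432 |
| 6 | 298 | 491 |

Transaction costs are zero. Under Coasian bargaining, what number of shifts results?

4

Bargaining reaches the level where marginal profit last exceeds marginal noise damage.
That holds through level 4 (366 ≥ 360) but not at 5 (313 < 432).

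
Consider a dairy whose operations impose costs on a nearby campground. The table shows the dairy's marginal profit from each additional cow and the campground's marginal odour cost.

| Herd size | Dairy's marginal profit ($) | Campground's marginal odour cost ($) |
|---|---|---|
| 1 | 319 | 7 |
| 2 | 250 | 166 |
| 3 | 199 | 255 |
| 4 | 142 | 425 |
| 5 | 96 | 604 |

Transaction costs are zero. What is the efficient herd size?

Bargaining reaches the level where marginal profit last exceeds marginal odour cost.
That holds through level 2 (250 ≥ 166) but not at 3 (199 < 255).

2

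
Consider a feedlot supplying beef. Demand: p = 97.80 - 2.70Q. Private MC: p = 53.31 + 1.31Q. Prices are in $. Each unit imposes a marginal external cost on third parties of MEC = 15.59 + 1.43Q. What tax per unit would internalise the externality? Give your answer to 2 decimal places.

tax = $23.19 per unit

Social marginal cost = private MC + MEC = 68.90 + 2.74Q.
Set SMC = demand: 68.90 + 2.74Q = 97.80 - 2.70Q → Q* = 5.3125.
The Pigouvian tax equals MEC at Q*: 15.59 + 1.43×5.3125 = 23.1869.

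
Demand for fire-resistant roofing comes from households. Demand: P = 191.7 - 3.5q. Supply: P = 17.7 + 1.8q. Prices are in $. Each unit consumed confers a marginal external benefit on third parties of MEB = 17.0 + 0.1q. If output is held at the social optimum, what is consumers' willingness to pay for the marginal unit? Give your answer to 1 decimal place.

Social marginal benefit = demand + MEB = 208.7 - 3.4q.
Set SMB = MC: 208.7 - 3.4q = 17.7 + 1.8q → q* = 36.7308.
Consumer price on the demand curve at q*: 191.7 − 3.5×36.7308 = 63.1422.

P = $63.1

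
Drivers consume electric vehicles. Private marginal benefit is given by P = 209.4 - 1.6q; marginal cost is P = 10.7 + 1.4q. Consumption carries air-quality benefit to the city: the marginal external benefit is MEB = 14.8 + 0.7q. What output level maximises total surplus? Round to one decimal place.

q* = 92.8

Social marginal benefit = demand + MEB = 224.2 - 0.9q.
Set SMB = MC: 224.2 - 0.9q = 10.7 + 1.4q → q* = 92.8261.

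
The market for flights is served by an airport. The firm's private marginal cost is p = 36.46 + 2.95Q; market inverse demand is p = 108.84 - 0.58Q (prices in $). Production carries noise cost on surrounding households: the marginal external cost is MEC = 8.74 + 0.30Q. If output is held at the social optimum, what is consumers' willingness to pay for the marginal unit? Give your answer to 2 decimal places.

P = $99.20

Social marginal cost = private MC + MEC = 45.20 + 3.25Q.
Set SMC = demand: 45.20 + 3.25Q = 108.84 - 0.58Q → Q* = 16.6162.
Consumer price on the demand curve at Q*: 108.84 − 0.58×16.6162 = 99.2026.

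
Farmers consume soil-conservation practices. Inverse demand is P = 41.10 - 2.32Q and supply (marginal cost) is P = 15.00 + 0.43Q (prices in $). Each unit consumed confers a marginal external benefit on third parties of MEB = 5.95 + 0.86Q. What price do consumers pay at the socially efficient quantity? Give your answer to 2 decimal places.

P = $1.76

Social marginal benefit = demand + MEB = 47.05 - 1.46Q.
Set SMB = MC: 47.05 - 1.46Q = 15.00 + 0.43Q → Q* = 16.9577.
Consumer price on the demand curve at Q*: 41.10 − 2.32×16.9577 = 1.7581.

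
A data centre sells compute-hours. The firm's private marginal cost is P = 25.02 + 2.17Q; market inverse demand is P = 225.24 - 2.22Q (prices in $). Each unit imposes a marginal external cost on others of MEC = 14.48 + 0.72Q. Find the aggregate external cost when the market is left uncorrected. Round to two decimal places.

Market equilibrium (private): 25.02 + 2.17Q = 225.24 - 2.22Q → Q_m = 45.6082.
Total external cost = ∫₀^{Q_m} (14.48 + 0.72Q) dQ = 14.48×45.6082 + ½×0.72×45.6082² = 1409.2456.

$1409.25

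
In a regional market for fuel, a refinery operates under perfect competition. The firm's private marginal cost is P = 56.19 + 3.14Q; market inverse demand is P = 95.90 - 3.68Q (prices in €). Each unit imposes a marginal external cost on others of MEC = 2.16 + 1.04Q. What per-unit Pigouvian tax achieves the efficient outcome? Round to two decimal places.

Social marginal cost = private MC + MEC = 58.35 + 4.18Q.
Set SMC = demand: 58.35 + 4.18Q = 95.90 - 3.68Q → Q* = 4.7774.
The Pigouvian tax equals MEC at Q*: 2.16 + 1.04×4.7774 = 7.1285.

tax = €7.13 per unit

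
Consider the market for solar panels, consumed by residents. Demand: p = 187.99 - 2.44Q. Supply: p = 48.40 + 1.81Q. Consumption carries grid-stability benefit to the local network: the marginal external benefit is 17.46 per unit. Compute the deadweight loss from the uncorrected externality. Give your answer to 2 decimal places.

DWL = 35.86

Market equilibrium (private): 48.40 + 1.81Q = 187.99 - 2.44Q → Q_m = 32.8447.
Social marginal benefit = demand + MEB = 205.45 - 2.44Q.
Set SMB = MC: 205.45 - 2.44Q = 48.40 + 1.81Q → Q* = 36.9529.
The welfare-loss triangle has base |Q_m − Q*| and height MEB(Q_m) (the vertical gap between SMB and MC is zero at Q* and MEB at Q_m).
DWL = ½ × 4.1082 × 17.4600 = 35.8646.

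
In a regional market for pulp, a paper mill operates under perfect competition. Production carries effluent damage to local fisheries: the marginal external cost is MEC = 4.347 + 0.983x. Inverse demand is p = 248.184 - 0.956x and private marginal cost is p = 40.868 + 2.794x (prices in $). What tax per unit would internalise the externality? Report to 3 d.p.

tax = $46.502 per unit

Social marginal cost = private MC + MEC = 45.215 + 3.777x.
Set SMC = demand: 45.215 + 3.777x = 248.184 - 0.956x → x* = 42.8838.
The Pigouvian tax equals MEC at x*: 4.347 + 0.983×42.8838 = 46.5018.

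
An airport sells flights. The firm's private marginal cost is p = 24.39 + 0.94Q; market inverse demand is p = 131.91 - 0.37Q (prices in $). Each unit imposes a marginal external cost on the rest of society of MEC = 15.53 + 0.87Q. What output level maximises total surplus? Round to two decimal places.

Q* = 42.20

Social marginal cost = private MC + MEC = 39.92 + 1.81Q.
Set SMC = demand: 39.92 + 1.81Q = 131.91 - 0.37Q → Q* = 42.1972.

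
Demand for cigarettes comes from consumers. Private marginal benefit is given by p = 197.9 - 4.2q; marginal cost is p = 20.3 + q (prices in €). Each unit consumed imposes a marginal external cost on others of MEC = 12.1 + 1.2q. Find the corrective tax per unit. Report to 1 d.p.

tax = €43.1 per unit

Social marginal benefit = demand − MEC = 185.8 - 5.4q.
Set SMB = MC: 185.8 - 5.4q = 20.3 + q → q* = 25.8594.
The Pigouvian tax equals MEC at q*: 12.1 + 1.2×25.8594 = 43.1313.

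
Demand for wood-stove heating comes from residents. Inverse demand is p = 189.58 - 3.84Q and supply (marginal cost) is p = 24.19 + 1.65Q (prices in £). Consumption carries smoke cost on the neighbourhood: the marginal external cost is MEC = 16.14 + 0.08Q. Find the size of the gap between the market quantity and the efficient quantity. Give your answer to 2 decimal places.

Market equilibrium (private): 24.19 + 1.65Q = 189.58 - 3.84Q → Q_m = 30.1257.
Social marginal benefit = demand − MEC = 173.44 - 3.92Q.
Set SMB = MC: 173.44 - 3.92Q = 24.19 + 1.65Q → Q* = 26.7953.
Gap = |30.1257 − 26.7953| = 3.3304.

3.33 units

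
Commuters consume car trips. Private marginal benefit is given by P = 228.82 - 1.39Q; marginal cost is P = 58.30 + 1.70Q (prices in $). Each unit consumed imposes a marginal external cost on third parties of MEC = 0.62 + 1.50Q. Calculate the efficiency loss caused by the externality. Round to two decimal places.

DWL = $757.63

Market equilibrium (private): 58.30 + 1.70Q = 228.82 - 1.39Q → Q_m = 55.1845.
Social marginal benefit = demand − MEC = 228.20 - 2.89Q.
Set SMB = MC: 228.20 - 2.89Q = 58.30 + 1.70Q → Q* = 37.0153.
Height of the DWL triangle at Q_m is MC(Q_m) − SMB(Q_m) = MEC(Q_m) = 83.3967.
DWL = ½ × 18.1692 × 83.3967 = 757.6257.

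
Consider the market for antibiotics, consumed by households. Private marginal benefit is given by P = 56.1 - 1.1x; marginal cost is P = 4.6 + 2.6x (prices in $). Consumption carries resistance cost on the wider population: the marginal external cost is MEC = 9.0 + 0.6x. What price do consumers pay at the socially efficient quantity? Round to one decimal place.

P = $45.2

Social marginal benefit = demand − MEC = 47.1 - 1.7x.
Set SMB = MC: 47.1 - 1.7x = 4.6 + 2.6x → x* = 9.8837.
Consumer price on the demand curve at x*: 56.1 − 1.1×9.8837 = 45.2279.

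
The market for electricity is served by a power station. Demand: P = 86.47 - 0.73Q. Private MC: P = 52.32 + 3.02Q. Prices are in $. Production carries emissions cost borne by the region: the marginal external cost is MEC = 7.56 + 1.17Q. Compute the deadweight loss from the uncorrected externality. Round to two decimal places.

DWL = $33.72

Market equilibrium (private): 52.32 + 3.02Q = 86.47 - 0.73Q → Q_m = 9.1067.
Social marginal cost = private MC + MEC = 59.88 + 4.19Q.
Set SMC = demand: 59.88 + 4.19Q = 86.47 - 0.73Q → Q* = 5.4045.
The welfare-loss triangle has base |Q_m − Q*| and height MEC(Q_m) (the vertical gap between SMC and demand is zero at Q* and MEC at Q_m).
DWL = ½ × 3.7022 × 18.2148 = 33.7174.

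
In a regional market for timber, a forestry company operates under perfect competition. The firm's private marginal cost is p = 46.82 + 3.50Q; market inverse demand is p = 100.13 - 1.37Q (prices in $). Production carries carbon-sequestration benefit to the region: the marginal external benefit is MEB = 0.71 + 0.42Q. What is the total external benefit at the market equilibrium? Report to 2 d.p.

Market equilibrium (private): 46.82 + 3.50Q = 100.13 - 1.37Q → Q_m = 10.9466.
Total external benefit = ∫₀^{Q_m} (0.71 + 0.42Q) dQ = 0.71×10.9466 + ½×0.42×10.9466² = 32.9360.

$32.94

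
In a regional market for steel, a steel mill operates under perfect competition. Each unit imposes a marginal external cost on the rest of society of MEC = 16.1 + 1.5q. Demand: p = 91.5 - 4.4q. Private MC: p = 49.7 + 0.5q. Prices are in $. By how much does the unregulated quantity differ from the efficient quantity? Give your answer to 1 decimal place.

Market equilibrium (private): 49.7 + 0.5q = 91.5 - 4.4q → q_m = 8.5306.
Social marginal cost = private MC + MEC = 65.8 + 2.0q.
Set SMC = demand: 65.8 + 2.0q = 91.5 - 4.4q → q* = 4.0156.
Gap = |8.5306 − 4.0156| = 4.5150.

4.5 units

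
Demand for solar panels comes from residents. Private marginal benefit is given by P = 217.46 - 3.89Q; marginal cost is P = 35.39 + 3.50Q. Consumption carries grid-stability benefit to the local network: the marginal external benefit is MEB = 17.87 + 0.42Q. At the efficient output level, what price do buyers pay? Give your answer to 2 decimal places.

P = 105.87

Social marginal benefit = demand + MEB = 235.33 - 3.47Q.
Set SMB = MC: 235.33 - 3.47Q = 35.39 + 3.50Q → Q* = 28.6858.
Consumer price on the demand curve at Q*: 217.46 − 3.89×28.6858 = 105.8722.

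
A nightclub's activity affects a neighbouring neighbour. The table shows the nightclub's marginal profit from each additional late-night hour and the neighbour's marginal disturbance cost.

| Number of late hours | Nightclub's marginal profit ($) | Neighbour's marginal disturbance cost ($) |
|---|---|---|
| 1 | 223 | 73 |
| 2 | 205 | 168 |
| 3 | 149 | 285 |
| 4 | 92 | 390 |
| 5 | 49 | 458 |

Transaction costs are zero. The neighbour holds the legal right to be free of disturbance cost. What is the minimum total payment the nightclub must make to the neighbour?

Efficient level: marginal profit ≥ marginal disturbance cost through level 2, so k* = 2.
With the neighbour holding the right, the nightclub must at least compensate total damage at k*: 73 + 168 = 241.

$241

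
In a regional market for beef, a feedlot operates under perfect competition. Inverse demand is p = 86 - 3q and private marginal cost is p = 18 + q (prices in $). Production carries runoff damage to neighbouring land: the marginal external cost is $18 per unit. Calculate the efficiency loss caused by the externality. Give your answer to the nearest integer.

DWL = $41

Market equilibrium (private): 18 + q = 86 - 3q → q_m = 17.0000.
Social marginal cost = private MC + MEC = 36 + q.
Set SMC = demand: 36 + q = 86 - 3q → q* = 12.5000.
Height of the DWL triangle at q_m is SMC(q_m) − demand(q_m) = MEC(q_m) = 18.0000.
DWL = ½ × 4.5000 × 18.0000 = 40.5000.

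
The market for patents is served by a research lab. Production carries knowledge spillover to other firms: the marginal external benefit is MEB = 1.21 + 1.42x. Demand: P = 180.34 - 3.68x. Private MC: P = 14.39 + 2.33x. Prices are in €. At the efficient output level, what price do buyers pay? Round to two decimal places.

Social marginal cost = private MC − MEB = 13.18 + 0.91x.
Set SMC = demand: 13.18 + 0.91x = 180.34 - 3.68x → x* = 36.4183.
Consumer price on the demand curve at x*: 180.34 − 3.68×36.4183 = 46.3207.

P = €46.32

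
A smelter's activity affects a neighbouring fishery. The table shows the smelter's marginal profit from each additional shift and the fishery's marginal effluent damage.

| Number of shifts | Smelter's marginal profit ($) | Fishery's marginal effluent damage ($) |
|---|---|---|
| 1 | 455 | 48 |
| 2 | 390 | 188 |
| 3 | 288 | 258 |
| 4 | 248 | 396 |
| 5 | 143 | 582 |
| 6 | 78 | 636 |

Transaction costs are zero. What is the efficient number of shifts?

Bargaining reaches the level where marginal profit last exceeds marginal effluent damage.
That holds through level 3 (288 ≥ 258) but not at 4 (248 < 396).

3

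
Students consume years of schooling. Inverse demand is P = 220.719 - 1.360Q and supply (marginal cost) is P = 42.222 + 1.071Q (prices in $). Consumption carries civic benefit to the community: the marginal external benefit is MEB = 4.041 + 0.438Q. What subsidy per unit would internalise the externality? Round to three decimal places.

subsidy = $44.157 per unit

Social marginal benefit = demand + MEB = 224.760 - 0.922Q.
Set SMB = MC: 224.760 - 0.922Q = 42.222 + 1.071Q → Q* = 91.5896.
The Pigouvian subsidy equals MEB at Q*: 4.041 + 0.438×91.5896 = 44.1572.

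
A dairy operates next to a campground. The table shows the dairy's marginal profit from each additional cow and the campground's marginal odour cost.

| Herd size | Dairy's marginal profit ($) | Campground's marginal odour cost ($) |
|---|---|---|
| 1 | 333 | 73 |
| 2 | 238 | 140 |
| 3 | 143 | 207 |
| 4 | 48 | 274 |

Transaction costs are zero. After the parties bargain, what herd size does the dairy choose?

2

Bargaining reaches the level where marginal profit last exceeds marginal odour cost.
That holds through level 2 (238 ≥ 140) but not at 3 (143 < 207).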